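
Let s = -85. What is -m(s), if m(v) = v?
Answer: 85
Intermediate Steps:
-m(s) = -1*(-85) = 85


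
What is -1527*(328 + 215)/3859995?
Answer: -276387/1286665 ≈ -0.21481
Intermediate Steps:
-1527*(328 + 215)/3859995 = -1527*543/3859995 = -829161/3859995 = -1*276387/1286665 = -276387/1286665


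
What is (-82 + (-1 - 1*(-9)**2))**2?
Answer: 26896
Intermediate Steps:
(-82 + (-1 - 1*(-9)**2))**2 = (-82 + (-1 - 1*81))**2 = (-82 + (-1 - 81))**2 = (-82 - 82)**2 = (-164)**2 = 26896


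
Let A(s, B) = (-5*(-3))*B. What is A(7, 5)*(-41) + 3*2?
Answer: -3069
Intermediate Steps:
A(s, B) = 15*B
A(7, 5)*(-41) + 3*2 = (15*5)*(-41) + 3*2 = 75*(-41) + 6 = -3075 + 6 = -3069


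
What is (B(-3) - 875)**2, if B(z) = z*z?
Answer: 749956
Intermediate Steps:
B(z) = z**2
(B(-3) - 875)**2 = ((-3)**2 - 875)**2 = (9 - 875)**2 = (-866)**2 = 749956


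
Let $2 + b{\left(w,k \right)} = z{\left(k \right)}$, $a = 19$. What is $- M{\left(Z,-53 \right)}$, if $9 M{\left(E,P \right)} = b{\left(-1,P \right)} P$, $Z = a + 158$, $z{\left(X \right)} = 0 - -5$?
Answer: $\frac{53}{3} \approx 17.667$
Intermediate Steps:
$z{\left(X \right)} = 5$ ($z{\left(X \right)} = 0 + 5 = 5$)
$b{\left(w,k \right)} = 3$ ($b{\left(w,k \right)} = -2 + 5 = 3$)
$Z = 177$ ($Z = 19 + 158 = 177$)
$M{\left(E,P \right)} = \frac{P}{3}$ ($M{\left(E,P \right)} = \frac{3 P}{9} = \frac{P}{3}$)
$- M{\left(Z,-53 \right)} = - \frac{-53}{3} = \left(-1\right) \left(- \frac{53}{3}\right) = \frac{53}{3}$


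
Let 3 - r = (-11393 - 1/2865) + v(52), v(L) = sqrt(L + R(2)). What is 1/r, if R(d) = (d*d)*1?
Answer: 93540934965/1065992067850081 + 16416450*sqrt(14)/1065992067850081 ≈ 8.7808e-5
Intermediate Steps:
R(d) = d**2 (R(d) = d**2*1 = d**2)
v(L) = sqrt(4 + L) (v(L) = sqrt(L + 2**2) = sqrt(L + 4) = sqrt(4 + L))
r = 32649541/2865 - 2*sqrt(14) (r = 3 - ((-11393 - 1/2865) + sqrt(4 + 52)) = 3 - ((-11393 - 1*1/2865) + sqrt(56)) = 3 - ((-11393 - 1/2865) + 2*sqrt(14)) = 3 - (-32640946/2865 + 2*sqrt(14)) = 3 + (32640946/2865 - 2*sqrt(14)) = 32649541/2865 - 2*sqrt(14) ≈ 11389.)
1/r = 1/(32649541/2865 - 2*sqrt(14))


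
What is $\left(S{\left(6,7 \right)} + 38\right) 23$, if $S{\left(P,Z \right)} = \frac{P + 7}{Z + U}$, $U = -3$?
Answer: $\frac{3795}{4} \approx 948.75$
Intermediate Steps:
$S{\left(P,Z \right)} = \frac{7 + P}{-3 + Z}$ ($S{\left(P,Z \right)} = \frac{P + 7}{Z - 3} = \frac{7 + P}{-3 + Z}$)
$\left(S{\left(6,7 \right)} + 38\right) 23 = \left(\frac{7 + 6}{-3 + 7} + 38\right) 23 = \left(\frac{1}{4} \cdot 13 + 38\right) 23 = \left(\frac{13}{4} + 38\right) 23 = \frac{165}{4} \cdot 23 = \frac{3795}{4}$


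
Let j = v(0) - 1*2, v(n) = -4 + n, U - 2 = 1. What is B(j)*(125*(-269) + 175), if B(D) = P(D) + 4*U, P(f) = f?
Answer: -200700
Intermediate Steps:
U = 3 (U = 2 + 1 = 3)
j = -6 (j = (-4 + 0) - 1*2 = -4 - 2 = -6)
B(D) = 12 + D (B(D) = D + 4*3 = D + 12 = 12 + D)
B(j)*(125*(-269) + 175) = (12 - 6)*(125*(-269) + 175) = 6*(-33625 + 175) = 6*(-33450) = -200700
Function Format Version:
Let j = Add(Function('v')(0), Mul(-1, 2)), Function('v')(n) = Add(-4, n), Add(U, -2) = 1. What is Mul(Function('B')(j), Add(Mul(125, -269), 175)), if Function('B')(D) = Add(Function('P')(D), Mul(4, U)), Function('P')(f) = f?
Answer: -200700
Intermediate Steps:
U = 3 (U = Add(2, 1) = 3)
j = -6 (j = Add(Add(-4, 0), Mul(-1, 2)) = Add(-4, -2) = -6)
Function('B')(D) = Add(12, D) (Function('B')(D) = Add(D, Mul(4, 3)) = Add(D, 12) = Add(12, D))
Mul(Function('B')(j), Add(Mul(125, -269), 175)) = Mul(Add(12, -6), Add(Mul(125, -269), 175)) = Mul(6, Add(-33625, 175)) = Mul(6, -33450) = -200700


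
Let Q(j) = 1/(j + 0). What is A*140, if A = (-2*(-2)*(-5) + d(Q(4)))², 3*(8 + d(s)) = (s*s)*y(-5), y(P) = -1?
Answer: 63315875/576 ≈ 1.0992e+5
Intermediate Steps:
Q(j) = 1/j
d(s) = -8 - s²/3 (d(s) = -8 + ((s*s)*(-1))/3 = -8 + (s²*(-1))/3 = -8 + (-s²)/3 = -8 - s²/3)
A = 1809025/2304 (A = (-2*(-2)*(-5) + (-8 - (1/4)²/3))² = (4*(-5) + (-8 - (¼)²/3))² = (-20 + (-8 - ⅓*1/16))² = (-20 + (-8 - 1/48))² = (-20 - 385/48)² = (-1345/48)² = 1809025/2304 ≈ 785.17)
A*140 = (1809025/2304)*140 = 63315875/576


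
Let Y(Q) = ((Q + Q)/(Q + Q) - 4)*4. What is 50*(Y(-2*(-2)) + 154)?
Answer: 7100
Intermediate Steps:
Y(Q) = -12 (Y(Q) = ((2*Q)/((2*Q)) - 4)*4 = ((2*Q)*(1/(2*Q)) - 4)*4 = (1 - 4)*4 = -3*4 = -12)
50*(Y(-2*(-2)) + 154) = 50*(-12 + 154) = 50*142 = 7100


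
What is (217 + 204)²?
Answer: 177241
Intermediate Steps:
(217 + 204)² = 421² = 177241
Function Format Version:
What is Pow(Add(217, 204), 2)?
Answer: 177241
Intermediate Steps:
Pow(Add(217, 204), 2) = Pow(421, 2) = 177241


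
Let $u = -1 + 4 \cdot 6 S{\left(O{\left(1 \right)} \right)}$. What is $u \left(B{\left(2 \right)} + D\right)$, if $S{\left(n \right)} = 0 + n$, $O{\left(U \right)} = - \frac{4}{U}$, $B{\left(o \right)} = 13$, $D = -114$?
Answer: $9797$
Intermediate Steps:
$S{\left(n \right)} = n$
$u = -97$ ($u = -1 + 4 \cdot 6 \left(- \frac{4}{1}\right) = -1 + 24 \left(\left(-4\right) 1\right) = -1 + 24 \left(-4\right) = -1 - 96 = -97$)
$u \left(B{\left(2 \right)} + D\right) = - 97 \left(13 - 114\right) = \left(-97\right) \left(-101\right) = 9797$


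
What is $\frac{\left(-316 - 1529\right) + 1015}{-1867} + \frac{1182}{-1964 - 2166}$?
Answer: $\frac{610553}{3855355} \approx 0.15837$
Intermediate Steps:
$\frac{\left(-316 - 1529\right) + 1015}{-1867} + \frac{1182}{-1964 - 2166} = \left(-1845 + 1015\right) \left(- \frac{1}{1867}\right) + \frac{1182}{-1964 - 2166} = \left(-830\right) \left(- \frac{1}{1867}\right) + \frac{1182}{-4130} = \frac{830}{1867} + 1182 \left(- \frac{1}{4130}\right) = \frac{830}{1867} - \frac{591}{2065} = \frac{610553}{3855355}$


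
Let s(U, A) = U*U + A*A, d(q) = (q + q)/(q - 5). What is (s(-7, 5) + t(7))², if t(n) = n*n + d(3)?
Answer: 14400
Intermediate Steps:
d(q) = 2*q/(-5 + q) (d(q) = (2*q)/(-5 + q) = 2*q/(-5 + q))
t(n) = -3 + n² (t(n) = n*n + 2*3/(-5 + 3) = n² + 2*3/(-2) = n² + 2*3*(-½) = n² - 3 = -3 + n²)
s(U, A) = A² + U² (s(U, A) = U² + A² = A² + U²)
(s(-7, 5) + t(7))² = ((5² + (-7)²) + (-3 + 7²))² = ((25 + 49) + (-3 + 49))² = (74 + 46)² = 120² = 14400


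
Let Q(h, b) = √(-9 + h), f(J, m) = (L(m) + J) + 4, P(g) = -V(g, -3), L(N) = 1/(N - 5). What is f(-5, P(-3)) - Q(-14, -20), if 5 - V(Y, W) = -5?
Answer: -16/15 - I*√23 ≈ -1.0667 - 4.7958*I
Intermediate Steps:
L(N) = 1/(-5 + N)
V(Y, W) = 10 (V(Y, W) = 5 - 1*(-5) = 5 + 5 = 10)
P(g) = -10 (P(g) = -1*10 = -10)
f(J, m) = 4 + J + 1/(-5 + m) (f(J, m) = (1/(-5 + m) + J) + 4 = (J + 1/(-5 + m)) + 4 = 4 + J + 1/(-5 + m))
f(-5, P(-3)) - Q(-14, -20) = (1 + (-5 - 10)*(4 - 5))/(-5 - 10) - √(-9 - 14) = (1 - 15*(-1))/(-15) - √(-23) = -(1 + 15)/15 - I*√23 = -1/15*16 - I*√23 = -16/15 - I*√23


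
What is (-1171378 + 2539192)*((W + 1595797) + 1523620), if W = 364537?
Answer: 4765401056556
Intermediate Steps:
(-1171378 + 2539192)*((W + 1595797) + 1523620) = (-1171378 + 2539192)*((364537 + 1595797) + 1523620) = 1367814*(1960334 + 1523620) = 1367814*3483954 = 4765401056556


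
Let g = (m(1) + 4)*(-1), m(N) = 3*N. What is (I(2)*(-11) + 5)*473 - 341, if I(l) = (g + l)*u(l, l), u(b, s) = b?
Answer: 54054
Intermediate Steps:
g = -7 (g = (3*1 + 4)*(-1) = (3 + 4)*(-1) = 7*(-1) = -7)
I(l) = l*(-7 + l) (I(l) = (-7 + l)*l = l*(-7 + l))
(I(2)*(-11) + 5)*473 - 341 = ((2*(-7 + 2))*(-11) + 5)*473 - 341 = ((2*(-5))*(-11) + 5)*473 - 341 = (-10*(-11) + 5)*473 - 341 = (110 + 5)*473 - 341 = 115*473 - 341 = 54395 - 341 = 54054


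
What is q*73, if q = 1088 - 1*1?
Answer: 79351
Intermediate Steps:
q = 1087 (q = 1088 - 1 = 1087)
q*73 = 1087*73 = 79351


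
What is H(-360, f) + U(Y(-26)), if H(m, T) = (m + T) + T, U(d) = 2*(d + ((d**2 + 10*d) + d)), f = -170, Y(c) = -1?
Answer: -722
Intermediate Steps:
U(d) = 2*d**2 + 24*d (U(d) = 2*(d + (d**2 + 11*d)) = 2*(d**2 + 12*d) = 2*d**2 + 24*d)
H(m, T) = m + 2*T (H(m, T) = (T + m) + T = m + 2*T)
H(-360, f) + U(Y(-26)) = (-360 + 2*(-170)) + 2*(-1)*(12 - 1) = (-360 - 340) + 2*(-1)*11 = -700 - 22 = -722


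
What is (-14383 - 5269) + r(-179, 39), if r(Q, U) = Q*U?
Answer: -26633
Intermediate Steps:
(-14383 - 5269) + r(-179, 39) = (-14383 - 5269) - 179*39 = -19652 - 6981 = -26633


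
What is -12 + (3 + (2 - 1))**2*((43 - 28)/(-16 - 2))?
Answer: -76/3 ≈ -25.333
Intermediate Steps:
-12 + (3 + (2 - 1))**2*((43 - 28)/(-16 - 2)) = -12 + (3 + 1)**2*(15/(-18)) = -12 + 4**2*(15*(-1/18)) = -12 + 16*(-5/6) = -12 - 40/3 = -76/3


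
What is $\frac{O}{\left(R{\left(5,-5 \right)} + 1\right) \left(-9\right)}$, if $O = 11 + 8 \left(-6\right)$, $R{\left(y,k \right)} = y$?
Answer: $\frac{37}{54} \approx 0.68519$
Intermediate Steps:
$O = -37$ ($O = 11 - 48 = -37$)
$\frac{O}{\left(R{\left(5,-5 \right)} + 1\right) \left(-9\right)} = - \frac{37}{\left(5 + 1\right) \left(-9\right)} = - \frac{37}{6 \left(-9\right)} = - \frac{37}{-54} = \left(-37\right) \left(- \frac{1}{54}\right) = \frac{37}{54}$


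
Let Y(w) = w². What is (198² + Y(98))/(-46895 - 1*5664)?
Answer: -48808/52559 ≈ -0.92863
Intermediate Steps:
(198² + Y(98))/(-46895 - 1*5664) = (198² + 98²)/(-46895 - 1*5664) = (39204 + 9604)/(-46895 - 5664) = 48808/(-52559) = 48808*(-1/52559) = -48808/52559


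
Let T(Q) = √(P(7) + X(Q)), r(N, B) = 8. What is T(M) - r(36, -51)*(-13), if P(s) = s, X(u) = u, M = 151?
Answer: 104 + √158 ≈ 116.57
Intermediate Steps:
T(Q) = √(7 + Q)
T(M) - r(36, -51)*(-13) = √(7 + 151) - 8*(-13) = √158 - 1*(-104) = √158 + 104 = 104 + √158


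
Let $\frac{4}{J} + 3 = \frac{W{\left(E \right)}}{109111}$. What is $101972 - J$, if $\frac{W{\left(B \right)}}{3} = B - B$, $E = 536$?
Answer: $\frac{305920}{3} \approx 1.0197 \cdot 10^{5}$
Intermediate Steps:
$W{\left(B \right)} = 0$ ($W{\left(B \right)} = 3 \left(B - B\right) = 3 \cdot 0 = 0$)
$J = - \frac{4}{3}$ ($J = \frac{4}{-3 + \frac{0}{109111}} = \frac{4}{-3 + 0 \cdot \frac{1}{109111}} = \frac{4}{-3 + 0} = \frac{4}{-3} = 4 \left(- \frac{1}{3}\right) = - \frac{4}{3} \approx -1.3333$)
$101972 - J = 101972 - - \frac{4}{3} = 101972 + \frac{4}{3} = \frac{305920}{3}$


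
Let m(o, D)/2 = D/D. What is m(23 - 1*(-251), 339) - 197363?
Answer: -197361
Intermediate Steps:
m(o, D) = 2 (m(o, D) = 2*(D/D) = 2*1 = 2)
m(23 - 1*(-251), 339) - 197363 = 2 - 197363 = -197361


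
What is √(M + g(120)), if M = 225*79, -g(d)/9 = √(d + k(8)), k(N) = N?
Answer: 3*√(1975 - 8*√2) ≈ 132.94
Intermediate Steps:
g(d) = -9*√(8 + d) (g(d) = -9*√(d + 8) = -9*√(8 + d))
M = 17775
√(M + g(120)) = √(17775 - 9*√(8 + 120)) = √(17775 - 72*√2)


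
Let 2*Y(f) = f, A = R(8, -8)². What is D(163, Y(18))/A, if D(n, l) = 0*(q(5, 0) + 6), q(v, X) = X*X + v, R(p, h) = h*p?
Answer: 0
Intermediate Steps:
q(v, X) = v + X² (q(v, X) = X² + v = v + X²)
A = 4096 (A = (-8*8)² = (-64)² = 4096)
Y(f) = f/2
D(n, l) = 0 (D(n, l) = 0*((5 + 0²) + 6) = 0*((5 + 0) + 6) = 0*(5 + 6) = 0*11 = 0)
D(163, Y(18))/A = 0/4096 = 0*(1/4096) = 0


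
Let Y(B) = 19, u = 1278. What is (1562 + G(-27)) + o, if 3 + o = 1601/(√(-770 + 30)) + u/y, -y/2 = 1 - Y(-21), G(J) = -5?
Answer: 3179/2 - 1601*I*√185/370 ≈ 1589.5 - 58.854*I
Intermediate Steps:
y = 36 (y = -2*(1 - 1*19) = -2*(1 - 19) = -2*(-18) = 36)
o = 65/2 - 1601*I*√185/370 (o = -3 + (1601/(√(-770 + 30)) + 1278/36) = -3 + (1601/(√(-740)) + 1278*(1/36)) = -3 + (1601/((2*I*√185)) + 71/2) = -3 + (1601*(-I*√185/370) + 71/2) = -3 + (-1601*I*√185/370 + 71/2) = -3 + (71/2 - 1601*I*√185/370) = 65/2 - 1601*I*√185/370 ≈ 32.5 - 58.854*I)
(1562 + G(-27)) + o = (1562 - 5) + (65/2 - 1601*I*√185/370) = 1557 + (65/2 - 1601*I*√185/370) = 3179/2 - 1601*I*√185/370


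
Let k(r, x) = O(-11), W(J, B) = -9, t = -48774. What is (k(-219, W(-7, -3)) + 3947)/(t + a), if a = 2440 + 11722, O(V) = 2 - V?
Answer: -990/8653 ≈ -0.11441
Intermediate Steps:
k(r, x) = 13 (k(r, x) = 2 - 1*(-11) = 2 + 11 = 13)
a = 14162
(k(-219, W(-7, -3)) + 3947)/(t + a) = (13 + 3947)/(-48774 + 14162) = 3960/(-34612) = 3960*(-1/34612) = -990/8653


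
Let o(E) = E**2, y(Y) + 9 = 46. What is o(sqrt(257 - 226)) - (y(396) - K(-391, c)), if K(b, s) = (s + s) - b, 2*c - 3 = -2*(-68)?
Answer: 524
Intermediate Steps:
c = 139/2 (c = 3/2 + (-2*(-68))/2 = 3/2 + (1/2)*136 = 3/2 + 68 = 139/2 ≈ 69.500)
K(b, s) = -b + 2*s (K(b, s) = 2*s - b = -b + 2*s)
y(Y) = 37 (y(Y) = -9 + 46 = 37)
o(sqrt(257 - 226)) - (y(396) - K(-391, c)) = (sqrt(257 - 226))**2 - (37 - (-1*(-391) + 2*(139/2))) = (sqrt(31))**2 - (37 - (391 + 139)) = 31 - (37 - 1*530) = 31 - (37 - 530) = 31 - 1*(-493) = 31 + 493 = 524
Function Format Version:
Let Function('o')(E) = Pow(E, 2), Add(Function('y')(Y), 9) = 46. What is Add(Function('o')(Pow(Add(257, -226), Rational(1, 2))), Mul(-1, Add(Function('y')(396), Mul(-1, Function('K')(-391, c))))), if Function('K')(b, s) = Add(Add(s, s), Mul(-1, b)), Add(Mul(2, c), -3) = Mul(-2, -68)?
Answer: 524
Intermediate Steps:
c = Rational(139, 2) (c = Add(Rational(3, 2), Mul(Rational(1, 2), Mul(-2, -68))) = Add(Rational(3, 2), Mul(Rational(1, 2), 136)) = Add(Rational(3, 2), 68) = Rational(139, 2) ≈ 69.500)
Function('K')(b, s) = Add(Mul(-1, b), Mul(2, s)) (Function('K')(b, s) = Add(Mul(2, s), Mul(-1, b)) = Add(Mul(-1, b), Mul(2, s)))
Function('y')(Y) = 37 (Function('y')(Y) = Add(-9, 46) = 37)
Add(Function('o')(Pow(Add(257, -226), Rational(1, 2))), Mul(-1, Add(Function('y')(396), Mul(-1, Function('K')(-391, c))))) = Add(Pow(Pow(Add(257, -226), Rational(1, 2)), 2), Mul(-1, Add(37, Mul(-1, Add(Mul(-1, -391), Mul(2, Rational(139, 2))))))) = Add(Pow(Pow(31, Rational(1, 2)), 2), Mul(-1, Add(37, Mul(-1, Add(391, 139))))) = Add(31, Mul(-1, Add(37, Mul(-1, 530)))) = Add(31, Mul(-1, Add(37, -530))) = Add(31, Mul(-1, -493)) = Add(31, 493) = 524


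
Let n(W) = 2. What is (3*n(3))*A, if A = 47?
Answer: 282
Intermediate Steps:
(3*n(3))*A = (3*2)*47 = 6*47 = 282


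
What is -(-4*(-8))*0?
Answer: 0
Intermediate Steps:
-(-4*(-8))*0 = -32*0 = -1*0 = 0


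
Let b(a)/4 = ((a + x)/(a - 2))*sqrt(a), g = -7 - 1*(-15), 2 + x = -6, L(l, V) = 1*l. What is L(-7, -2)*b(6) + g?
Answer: 8 + 14*sqrt(6) ≈ 42.293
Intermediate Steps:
L(l, V) = l
x = -8 (x = -2 - 6 = -8)
g = 8 (g = -7 + 15 = 8)
b(a) = 4*sqrt(a)*(-8 + a)/(-2 + a) (b(a) = 4*(((a - 8)/(a - 2))*sqrt(a)) = 4*(((-8 + a)/(-2 + a))*sqrt(a)) = 4*(sqrt(a)*(-8 + a)/(-2 + a)) = 4*sqrt(a)*(-8 + a)/(-2 + a))
L(-7, -2)*b(6) + g = -28*sqrt(6)*(-8 + 6)/(-2 + 6) + 8 = -28*sqrt(6)*(-2)/4 + 8 = -(-14)*sqrt(6) + 8 = 14*sqrt(6) + 8 = 8 + 14*sqrt(6)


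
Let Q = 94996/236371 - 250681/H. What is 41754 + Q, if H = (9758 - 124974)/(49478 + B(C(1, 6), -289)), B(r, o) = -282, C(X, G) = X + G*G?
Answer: 1013043420031569/6808430284 ≈ 1.4879e+5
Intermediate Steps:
C(X, G) = X + G**2
H = -28804/12299 (H = (9758 - 124974)/(49478 - 282) = -115216/49196 = -115216*1/49196 = -28804/12299 ≈ -2.3420)
Q = 728764221953433/6808430284 (Q = 94996/236371 - 250681/(-28804/12299) = 94996*(1/236371) - 250681*(-12299/28804) = 94996/236371 + 3083125619/28804 = 728764221953433/6808430284 ≈ 1.0704e+5)
41754 + Q = 41754 + 728764221953433/6808430284 = 1013043420031569/6808430284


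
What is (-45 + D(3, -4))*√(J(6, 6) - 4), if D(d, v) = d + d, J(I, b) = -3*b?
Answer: -39*I*√22 ≈ -182.93*I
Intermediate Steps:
D(d, v) = 2*d
(-45 + D(3, -4))*√(J(6, 6) - 4) = (-45 + 2*3)*√(-3*6 - 4) = (-45 + 6)*√(-18 - 4) = -39*I*√22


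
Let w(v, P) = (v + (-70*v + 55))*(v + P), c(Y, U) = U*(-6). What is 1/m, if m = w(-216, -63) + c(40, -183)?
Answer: -1/4172463 ≈ -2.3967e-7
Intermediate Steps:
c(Y, U) = -6*U
w(v, P) = (55 - 69*v)*(P + v) (w(v, P) = (v + (55 - 70*v))*(P + v) = (55 - 69*v)*(P + v))
m = -4172463 (m = (-69*(-216)² + 55*(-63) + 55*(-216) - 69*(-63)*(-216)) - 6*(-183) = (-69*46656 - 3465 - 11880 - 938952) + 1098 = (-3219264 - 3465 - 11880 - 938952) + 1098 = -4173561 + 1098 = -4172463)
1/m = 1/(-4172463) = -1/4172463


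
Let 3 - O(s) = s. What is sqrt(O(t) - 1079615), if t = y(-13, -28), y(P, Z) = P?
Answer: I*sqrt(1079599) ≈ 1039.0*I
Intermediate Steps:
t = -13
O(s) = 3 - s
sqrt(O(t) - 1079615) = sqrt((3 - 1*(-13)) - 1079615) = sqrt((3 + 13) - 1079615) = sqrt(16 - 1079615) = sqrt(-1079599) = I*sqrt(1079599)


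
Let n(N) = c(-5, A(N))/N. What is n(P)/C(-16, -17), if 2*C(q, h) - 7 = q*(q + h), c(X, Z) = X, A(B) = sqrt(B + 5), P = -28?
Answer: 1/1498 ≈ 0.00066756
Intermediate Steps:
A(B) = sqrt(5 + B)
C(q, h) = 7/2 + q*(h + q)/2 (C(q, h) = 7/2 + (q*(q + h))/2 = 7/2 + (q*(h + q))/2 = 7/2 + q*(h + q)/2)
n(N) = -5/N
n(P)/C(-16, -17) = (-5/(-28))/(7/2 + (1/2)*(-16)**2 + (1/2)*(-17)*(-16)) = (-5*(-1/28))/(7/2 + (1/2)*256 + 136) = 5/(28*(7/2 + 128 + 136)) = 5/(28*(535/2)) = (5/28)*(2/535) = 1/1498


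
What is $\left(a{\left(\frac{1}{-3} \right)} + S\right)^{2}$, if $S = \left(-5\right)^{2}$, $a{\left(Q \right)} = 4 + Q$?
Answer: $\frac{7396}{9} \approx 821.78$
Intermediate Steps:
$S = 25$
$\left(a{\left(\frac{1}{-3} \right)} + S\right)^{2} = \left(\left(4 + \frac{1}{-3}\right) + 25\right)^{2} = \left(\left(4 - \frac{1}{3}\right) + 25\right)^{2} = \left(\frac{11}{3} + 25\right)^{2} = \left(\frac{86}{3}\right)^{2} = \frac{7396}{9}$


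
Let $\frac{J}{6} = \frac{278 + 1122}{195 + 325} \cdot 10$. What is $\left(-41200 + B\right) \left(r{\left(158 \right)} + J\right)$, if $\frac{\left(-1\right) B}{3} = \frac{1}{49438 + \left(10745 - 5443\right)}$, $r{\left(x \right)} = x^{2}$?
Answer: $- \frac{184162307748974}{177905} \approx -1.0352 \cdot 10^{9}$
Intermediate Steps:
$B = - \frac{3}{54740}$ ($B = - \frac{3}{49438 + \left(10745 - 5443\right)} = - \frac{3}{49438 + 5302} = - \frac{3}{54740} \approx -5.4805 \cdot 10^{-5}$)
$J = \frac{2100}{13}$ ($J = 6 \frac{278 + 1122}{195 + 325} \cdot 10 = 6 \cdot \frac{1400}{520} \cdot 10 = 6 \cdot 1400 \cdot \frac{1}{520} \cdot 10 = 6 \cdot \frac{35}{13} \cdot 10 = 6 \cdot \frac{350}{13} = \frac{2100}{13} \approx 161.54$)
$\left(-41200 + B\right) \left(r{\left(158 \right)} + J\right) = \left(-41200 - \frac{3}{54740}\right) \left(158^{2} + \frac{2100}{13}\right) = - \frac{2255288003 \left(24964 + \frac{2100}{13}\right)}{54740} = \left(- \frac{2255288003}{54740}\right) \frac{326632}{13} = - \frac{184162307748974}{177905}$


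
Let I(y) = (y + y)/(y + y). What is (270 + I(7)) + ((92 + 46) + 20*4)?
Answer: 489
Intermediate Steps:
I(y) = 1 (I(y) = (2*y)/((2*y)) = (2*y)*(1/(2*y)) = 1)
(270 + I(7)) + ((92 + 46) + 20*4) = (270 + 1) + ((92 + 46) + 20*4) = 271 + (138 + 80) = 271 + 218 = 489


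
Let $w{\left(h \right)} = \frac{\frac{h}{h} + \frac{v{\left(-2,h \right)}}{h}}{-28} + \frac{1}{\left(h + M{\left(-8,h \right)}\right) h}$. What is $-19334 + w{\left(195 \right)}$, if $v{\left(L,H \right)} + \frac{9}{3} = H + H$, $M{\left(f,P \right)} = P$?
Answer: $- \frac{5146255819}{266175} \approx -19334.0$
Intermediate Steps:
$v{\left(L,H \right)} = -3 + 2 H$ ($v{\left(L,H \right)} = -3 + \left(H + H\right) = -3 + 2 H$)
$w{\left(h \right)} = - \frac{1}{28} + \frac{1}{2 h^{2}} - \frac{-3 + 2 h}{28 h}$ ($w{\left(h \right)} = \frac{\frac{h}{h} + \frac{-3 + 2 h}{h}}{-28} + \frac{1}{\left(h + h\right) h} = \left(1 + \frac{-3 + 2 h}{h}\right) \left(- \frac{1}{28}\right) + \frac{1}{2 h h} = \left(- \frac{1}{28} - \frac{-3 + 2 h}{28 h}\right) + \frac{\frac{1}{2} \frac{1}{h}}{h} = \left(- \frac{1}{28} - \frac{-3 + 2 h}{28 h}\right) + \frac{1}{2 h^{2}} = - \frac{1}{28} + \frac{1}{2 h^{2}} - \frac{-3 + 2 h}{28 h}$)
$-19334 + w{\left(195 \right)} = -19334 + \frac{14 - 3 \cdot 195^{2} + 3 \cdot 195}{28 \cdot 38025} = -19334 + \frac{1}{28} \cdot \frac{1}{38025} \left(14 - 114075 + 585\right) = -19334 + \frac{1}{28} \cdot \frac{1}{38025} \left(-113476\right) = -19334 - \frac{28369}{266175} = - \frac{5146255819}{266175}$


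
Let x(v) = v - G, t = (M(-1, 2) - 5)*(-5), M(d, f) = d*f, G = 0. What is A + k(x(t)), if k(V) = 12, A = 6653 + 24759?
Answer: 31424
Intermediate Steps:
t = 35 (t = (-1*2 - 5)*(-5) = (-2 - 5)*(-5) = -7*(-5) = 35)
A = 31412
x(v) = v (x(v) = v - 1*0 = v + 0 = v)
A + k(x(t)) = 31412 + 12 = 31424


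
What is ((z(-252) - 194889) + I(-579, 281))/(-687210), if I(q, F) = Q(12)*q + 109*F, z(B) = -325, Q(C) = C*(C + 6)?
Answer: 289649/687210 ≈ 0.42149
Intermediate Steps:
Q(C) = C*(6 + C)
I(q, F) = 109*F + 216*q (I(q, F) = (12*(6 + 12))*q + 109*F = (12*18)*q + 109*F = 216*q + 109*F = 109*F + 216*q)
((z(-252) - 194889) + I(-579, 281))/(-687210) = ((-325 - 194889) + (109*281 + 216*(-579)))/(-687210) = (-195214 + (30629 - 125064))*(-1/687210) = (-195214 - 94435)*(-1/687210) = -289649*(-1/687210) = 289649/687210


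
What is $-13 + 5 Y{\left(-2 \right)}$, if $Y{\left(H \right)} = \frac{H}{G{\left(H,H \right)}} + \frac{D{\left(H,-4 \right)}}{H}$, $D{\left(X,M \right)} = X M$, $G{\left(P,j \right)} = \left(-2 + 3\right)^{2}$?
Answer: $-43$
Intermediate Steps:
$G{\left(P,j \right)} = 1$ ($G{\left(P,j \right)} = 1^{2} = 1$)
$D{\left(X,M \right)} = M X$
$Y{\left(H \right)} = -4 + H$ ($Y{\left(H \right)} = \frac{H}{1} + \frac{\left(-4\right) H}{H} = H 1 - 4 = H - 4 = -4 + H$)
$-13 + 5 Y{\left(-2 \right)} = -13 + 5 \left(-4 - 2\right) = -13 + 5 \left(-6\right) = -13 - 30 = -43$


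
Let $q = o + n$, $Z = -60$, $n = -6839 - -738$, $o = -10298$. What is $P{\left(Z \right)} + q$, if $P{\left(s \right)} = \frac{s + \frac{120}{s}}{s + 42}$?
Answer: $- \frac{147560}{9} \approx -16396.0$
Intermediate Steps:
$n = -6101$ ($n = -6839 + 738 = -6101$)
$q = -16399$ ($q = -10298 - 6101 = -16399$)
$P{\left(s \right)} = \frac{s + \frac{120}{s}}{42 + s}$
$P{\left(Z \right)} + q = \frac{120 + \left(-60\right)^{2}}{\left(-60\right) \left(42 - 60\right)} - 16399 = - \frac{120 + 3600}{60 \left(-18\right)} - 16399 = \left(- \frac{1}{60}\right) \left(- \frac{1}{18}\right) 3720 - 16399 = \frac{31}{9} - 16399 = - \frac{147560}{9}$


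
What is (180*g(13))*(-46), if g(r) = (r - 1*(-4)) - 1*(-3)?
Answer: -165600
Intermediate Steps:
g(r) = 7 + r (g(r) = (r + 4) + 3 = (4 + r) + 3 = 7 + r)
(180*g(13))*(-46) = (180*(7 + 13))*(-46) = (180*20)*(-46) = 3600*(-46) = -165600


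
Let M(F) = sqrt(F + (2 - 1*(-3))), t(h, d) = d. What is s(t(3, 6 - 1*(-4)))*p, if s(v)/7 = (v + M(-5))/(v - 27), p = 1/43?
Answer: -70/731 ≈ -0.095759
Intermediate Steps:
M(F) = sqrt(5 + F) (M(F) = sqrt(F + (2 + 3)) = sqrt(F + 5) = sqrt(5 + F))
p = 1/43 ≈ 0.023256
s(v) = 7*v/(-27 + v) (s(v) = 7*((v + sqrt(5 - 5))/(v - 27)) = 7*((v + sqrt(0))/(-27 + v)) = 7*((v + 0)/(-27 + v)) = 7*(v/(-27 + v)) = 7*v/(-27 + v))
s(t(3, 6 - 1*(-4)))*p = (7*(6 - 1*(-4))/(-27 + (6 - 1*(-4))))*(1/43) = (7*(6 + 4)/(-27 + (6 + 4)))*(1/43) = (7*10/(-27 + 10))*(1/43) = (7*10/(-17))*(1/43) = (7*10*(-1/17))*(1/43) = -70/17*1/43 = -70/731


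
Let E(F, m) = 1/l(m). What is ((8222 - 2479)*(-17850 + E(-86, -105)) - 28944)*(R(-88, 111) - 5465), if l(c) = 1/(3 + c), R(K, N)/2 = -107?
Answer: 585659823120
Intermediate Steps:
R(K, N) = -214 (R(K, N) = 2*(-107) = -214)
E(F, m) = 3 + m (E(F, m) = 1/(1/(3 + m)) = 3 + m)
((8222 - 2479)*(-17850 + E(-86, -105)) - 28944)*(R(-88, 111) - 5465) = ((8222 - 2479)*(-17850 + (3 - 105)) - 28944)*(-214 - 5465) = (5743*(-17850 - 102) - 28944)*(-5679) = (5743*(-17952) - 28944)*(-5679) = (-103098336 - 28944)*(-5679) = -103127280*(-5679) = 585659823120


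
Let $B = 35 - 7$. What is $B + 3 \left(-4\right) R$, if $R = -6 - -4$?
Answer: $52$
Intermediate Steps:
$R = -2$ ($R = -6 + 4 = -2$)
$B = 28$
$B + 3 \left(-4\right) R = 28 + 3 \left(-4\right) \left(-2\right) = 28 - -24 = 28 + 24 = 52$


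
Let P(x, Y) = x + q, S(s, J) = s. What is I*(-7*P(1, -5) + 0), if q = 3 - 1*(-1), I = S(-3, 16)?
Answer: 105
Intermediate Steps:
I = -3
q = 4 (q = 3 + 1 = 4)
P(x, Y) = 4 + x (P(x, Y) = x + 4 = 4 + x)
I*(-7*P(1, -5) + 0) = -3*(-7*(4 + 1) + 0) = -3*(-7*5 + 0) = -3*(-35 + 0) = -3*(-35) = 105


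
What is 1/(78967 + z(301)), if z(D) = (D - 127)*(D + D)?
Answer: 1/183715 ≈ 5.4432e-6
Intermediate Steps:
z(D) = 2*D*(-127 + D) (z(D) = (-127 + D)*(2*D) = 2*D*(-127 + D))
1/(78967 + z(301)) = 1/(78967 + 2*301*(-127 + 301)) = 1/(78967 + 2*301*174) = 1/(78967 + 104748) = 1/183715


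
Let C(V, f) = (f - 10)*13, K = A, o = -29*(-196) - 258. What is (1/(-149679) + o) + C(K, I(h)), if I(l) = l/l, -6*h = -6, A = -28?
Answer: 794645810/149679 ≈ 5309.0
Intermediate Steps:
h = 1 (h = -1/6*(-6) = 1)
I(l) = 1
o = 5426 (o = 5684 - 258 = 5426)
K = -28
C(V, f) = -130 + 13*f (C(V, f) = (-10 + f)*13 = -130 + 13*f)
(1/(-149679) + o) + C(K, I(h)) = (1/(-149679) + 5426) + (-130 + 13*1) = (-1/149679 + 5426) + (-130 + 13) = 812158253/149679 - 117 = 794645810/149679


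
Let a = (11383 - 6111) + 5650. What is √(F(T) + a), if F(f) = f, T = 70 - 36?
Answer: 2*√2739 ≈ 104.67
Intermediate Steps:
T = 34
a = 10922 (a = 5272 + 5650 = 10922)
√(F(T) + a) = √(34 + 10922) = √10956 = 2*√2739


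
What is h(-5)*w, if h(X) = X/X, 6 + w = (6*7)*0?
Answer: -6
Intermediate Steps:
w = -6 (w = -6 + (6*7)*0 = -6 + 42*0 = -6 + 0 = -6)
h(X) = 1
h(-5)*w = 1*(-6) = -6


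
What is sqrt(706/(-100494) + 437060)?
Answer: sqrt(122608003206261)/16749 ≈ 661.11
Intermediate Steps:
sqrt(706/(-100494) + 437060) = sqrt(706*(-1/100494) + 437060) = sqrt(-353/50247 + 437060) = sqrt(21960953467/50247) = sqrt(122608003206261)/16749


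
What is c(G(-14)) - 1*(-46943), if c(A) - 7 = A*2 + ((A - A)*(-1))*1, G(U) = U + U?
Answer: 46894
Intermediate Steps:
G(U) = 2*U
c(A) = 7 + 2*A (c(A) = 7 + (A*2 + ((A - A)*(-1))*1) = 7 + (2*A + (0*(-1))*1) = 7 + (2*A + 0*1) = 7 + (2*A + 0) = 7 + 2*A)
c(G(-14)) - 1*(-46943) = (7 + 2*(2*(-14))) - 1*(-46943) = (7 + 2*(-28)) + 46943 = (7 - 56) + 46943 = -49 + 46943 = 46894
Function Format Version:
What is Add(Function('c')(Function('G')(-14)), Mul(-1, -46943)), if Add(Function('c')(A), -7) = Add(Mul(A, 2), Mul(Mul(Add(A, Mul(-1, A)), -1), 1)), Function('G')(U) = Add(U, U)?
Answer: 46894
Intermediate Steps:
Function('G')(U) = Mul(2, U)
Function('c')(A) = Add(7, Mul(2, A)) (Function('c')(A) = Add(7, Add(Mul(A, 2), Mul(Mul(Add(A, Mul(-1, A)), -1), 1))) = Add(7, Add(Mul(2, A), Mul(Mul(0, -1), 1))) = Add(7, Add(Mul(2, A), Mul(0, 1))) = Add(7, Add(Mul(2, A), 0)) = Add(7, Mul(2, A)))
Add(Function('c')(Function('G')(-14)), Mul(-1, -46943)) = Add(Add(7, Mul(2, Mul(2, -14))), Mul(-1, -46943)) = Add(Add(7, Mul(2, -28)), 46943) = Add(Add(7, -56), 46943) = Add(-49, 46943) = 46894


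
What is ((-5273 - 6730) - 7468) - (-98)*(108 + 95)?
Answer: 423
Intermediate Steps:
((-5273 - 6730) - 7468) - (-98)*(108 + 95) = (-12003 - 7468) - (-98)*203 = -19471 - 1*(-19894) = -19471 + 19894 = 423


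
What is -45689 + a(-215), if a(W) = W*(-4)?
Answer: -44829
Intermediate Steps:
a(W) = -4*W
-45689 + a(-215) = -45689 - 4*(-215) = -45689 + 860 = -44829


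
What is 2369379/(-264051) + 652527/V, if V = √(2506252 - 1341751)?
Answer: -789793/88017 + 217509*√129389/129389 ≈ 595.71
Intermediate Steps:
V = 3*√129389 (V = √1164501 = 3*√129389 ≈ 1079.1)
2369379/(-264051) + 652527/V = 2369379/(-264051) + 652527/((3*√129389)) = 2369379*(-1/264051) + 652527*(√129389/388167) = -789793/88017 + 217509*√129389/129389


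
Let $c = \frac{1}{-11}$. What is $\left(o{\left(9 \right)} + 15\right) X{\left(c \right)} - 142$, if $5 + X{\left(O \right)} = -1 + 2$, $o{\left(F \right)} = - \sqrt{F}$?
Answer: $-190$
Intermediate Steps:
$c = - \frac{1}{11} \approx -0.090909$
$X{\left(O \right)} = -4$ ($X{\left(O \right)} = -5 + \left(-1 + 2\right) = -5 + 1 = -4$)
$\left(o{\left(9 \right)} + 15\right) X{\left(c \right)} - 142 = \left(- \sqrt{9} + 15\right) \left(-4\right) - 142 = \left(\left(-1\right) 3 + 15\right) \left(-4\right) - 142 = \left(-3 + 15\right) \left(-4\right) - 142 = 12 \left(-4\right) - 142 = -48 - 142 = -190$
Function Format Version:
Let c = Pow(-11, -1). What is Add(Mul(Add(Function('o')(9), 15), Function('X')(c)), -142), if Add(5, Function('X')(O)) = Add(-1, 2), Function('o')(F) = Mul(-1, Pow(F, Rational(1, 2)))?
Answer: -190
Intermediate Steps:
c = Rational(-1, 11) ≈ -0.090909
Function('X')(O) = -4 (Function('X')(O) = Add(-5, Add(-1, 2)) = Add(-5, 1) = -4)
Add(Mul(Add(Function('o')(9), 15), Function('X')(c)), -142) = Add(Mul(Add(Mul(-1, Pow(9, Rational(1, 2))), 15), -4), -142) = Add(Mul(Add(Mul(-1, 3), 15), -4), -142) = Add(Mul(Add(-3, 15), -4), -142) = Add(Mul(12, -4), -142) = Add(-48, -142) = -190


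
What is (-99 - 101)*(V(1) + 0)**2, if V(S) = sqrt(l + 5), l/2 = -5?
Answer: 1000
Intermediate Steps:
l = -10 (l = 2*(-5) = -10)
V(S) = I*sqrt(5) (V(S) = sqrt(-10 + 5) = sqrt(-5) = I*sqrt(5))
(-99 - 101)*(V(1) + 0)**2 = (-99 - 101)*(I*sqrt(5) + 0)**2 = -200*(I*sqrt(5))**2 = -200*(-5) = 1000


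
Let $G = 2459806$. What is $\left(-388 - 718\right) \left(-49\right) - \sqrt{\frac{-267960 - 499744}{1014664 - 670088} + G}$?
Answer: $54194 - \frac{\sqrt{71303453610437}}{5384} \approx 52626.0$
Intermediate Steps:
$\left(-388 - 718\right) \left(-49\right) - \sqrt{\frac{-267960 - 499744}{1014664 - 670088} + G} = \left(-388 - 718\right) \left(-49\right) - \sqrt{\frac{-267960 - 499744}{1014664 - 670088} + 2459806} = \left(-1106\right) \left(-49\right) - \sqrt{- \frac{767704}{344576} + 2459806} = 54194 - \sqrt{\left(-767704\right) \frac{1}{344576} + 2459806} = 54194 - \sqrt{- \frac{95963}{43072} + 2459806} = 54194 - \sqrt{\frac{105948668069}{43072}} = 54194 - \frac{\sqrt{71303453610437}}{5384}$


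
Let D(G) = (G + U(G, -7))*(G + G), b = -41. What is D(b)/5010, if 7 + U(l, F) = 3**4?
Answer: -451/835 ≈ -0.54012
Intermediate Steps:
U(l, F) = 74 (U(l, F) = -7 + 3**4 = -7 + 81 = 74)
D(G) = 2*G*(74 + G) (D(G) = (G + 74)*(G + G) = (74 + G)*(2*G) = 2*G*(74 + G))
D(b)/5010 = (2*(-41)*(74 - 41))/5010 = (2*(-41)*33)*(1/5010) = -2706*1/5010 = -451/835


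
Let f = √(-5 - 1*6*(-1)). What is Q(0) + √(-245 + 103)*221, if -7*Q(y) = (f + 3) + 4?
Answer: -8/7 + 221*I*√142 ≈ -1.1429 + 2633.5*I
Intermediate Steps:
f = 1 (f = √(-5 - 6*(-1)) = √(-5 + 6) = √1 = 1)
Q(y) = -8/7 (Q(y) = -((1 + 3) + 4)/7 = -(4 + 4)/7 = -⅐*8 = -8/7)
Q(0) + √(-245 + 103)*221 = -8/7 + √(-245 + 103)*221 = -8/7 + √(-142)*221 = -8/7 + (I*√142)*221 = -8/7 + 221*I*√142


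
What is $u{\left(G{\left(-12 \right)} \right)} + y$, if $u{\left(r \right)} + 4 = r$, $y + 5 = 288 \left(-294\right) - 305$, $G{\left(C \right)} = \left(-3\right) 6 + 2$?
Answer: $-85002$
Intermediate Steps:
$G{\left(C \right)} = -16$ ($G{\left(C \right)} = -18 + 2 = -16$)
$y = -84982$ ($y = -5 + \left(288 \left(-294\right) - 305\right) = -5 - 84977 = -84982$)
$u{\left(r \right)} = -4 + r$
$u{\left(G{\left(-12 \right)} \right)} + y = \left(-4 - 16\right) - 84982 = -20 - 84982 = -85002$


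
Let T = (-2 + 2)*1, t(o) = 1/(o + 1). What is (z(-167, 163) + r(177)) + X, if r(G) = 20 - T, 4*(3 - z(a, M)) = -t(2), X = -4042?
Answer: -48227/12 ≈ -4018.9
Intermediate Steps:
t(o) = 1/(1 + o)
T = 0 (T = 0*1 = 0)
z(a, M) = 37/12 (z(a, M) = 3 - (-1)/(4*(1 + 2)) = 3 - (-1)/(4*3) = 3 - ¼*(-⅓) = 3 + 1/12 = 37/12)
r(G) = 20 (r(G) = 20 - 1*0 = 20 + 0 = 20)
(z(-167, 163) + r(177)) + X = (37/12 + 20) - 4042 = 277/12 - 4042 = -48227/12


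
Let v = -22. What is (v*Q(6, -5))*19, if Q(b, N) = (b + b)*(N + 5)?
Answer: 0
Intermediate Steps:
Q(b, N) = 2*b*(5 + N) (Q(b, N) = (2*b)*(5 + N) = 2*b*(5 + N))
(v*Q(6, -5))*19 = -44*6*(5 - 5)*19 = -44*6*0*19 = -22*0*19 = 0*19 = 0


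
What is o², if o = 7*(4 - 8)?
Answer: 784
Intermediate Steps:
o = -28 (o = 7*(-4) = -28)
o² = (-28)² = 784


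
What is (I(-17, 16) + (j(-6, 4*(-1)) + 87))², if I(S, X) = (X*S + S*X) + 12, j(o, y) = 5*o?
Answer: 225625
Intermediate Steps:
I(S, X) = 12 + 2*S*X (I(S, X) = (S*X + S*X) + 12 = 2*S*X + 12 = 12 + 2*S*X)
(I(-17, 16) + (j(-6, 4*(-1)) + 87))² = ((12 + 2*(-17)*16) + (5*(-6) + 87))² = ((12 - 544) + (-30 + 87))² = (-532 + 57)² = (-475)² = 225625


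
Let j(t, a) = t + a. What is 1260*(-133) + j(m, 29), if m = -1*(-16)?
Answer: -167535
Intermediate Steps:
m = 16
j(t, a) = a + t
1260*(-133) + j(m, 29) = 1260*(-133) + (29 + 16) = -167580 + 45 = -167535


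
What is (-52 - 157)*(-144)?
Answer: 30096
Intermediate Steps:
(-52 - 157)*(-144) = -209*(-144) = 30096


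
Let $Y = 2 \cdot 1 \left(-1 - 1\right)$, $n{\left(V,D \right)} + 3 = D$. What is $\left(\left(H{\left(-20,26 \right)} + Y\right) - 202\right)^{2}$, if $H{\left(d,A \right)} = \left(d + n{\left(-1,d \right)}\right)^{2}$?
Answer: $2699449$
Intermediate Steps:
$n{\left(V,D \right)} = -3 + D$
$H{\left(d,A \right)} = \left(-3 + 2 d\right)^{2}$ ($H{\left(d,A \right)} = \left(d + \left(-3 + d\right)\right)^{2} = \left(-3 + 2 d\right)^{2}$)
$Y = -4$ ($Y = 2 \left(-1 - 1\right) = 2 \left(-2\right) = -4$)
$\left(\left(H{\left(-20,26 \right)} + Y\right) - 202\right)^{2} = \left(\left(\left(-3 + 2 \left(-20\right)\right)^{2} - 4\right) - 202\right)^{2} = \left(\left(\left(-3 - 40\right)^{2} - 4\right) - 202\right)^{2} = \left(\left(\left(-43\right)^{2} - 4\right) - 202\right)^{2} = \left(\left(1849 - 4\right) - 202\right)^{2} = \left(1845 - 202\right)^{2} = 1643^{2} = 2699449$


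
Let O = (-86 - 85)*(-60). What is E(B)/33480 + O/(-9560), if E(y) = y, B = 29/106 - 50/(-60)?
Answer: -341347379/318068370 ≈ -1.0732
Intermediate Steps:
B = 176/159 (B = 29*(1/106) - 50*(-1/60) = 29/106 + ⅚ = 176/159 ≈ 1.1069)
O = 10260 (O = -171*(-60) = 10260)
E(B)/33480 + O/(-9560) = (176/159)/33480 + 10260/(-9560) = (176/159)*(1/33480) + 10260*(-1/9560) = 22/665415 - 513/478 = -341347379/318068370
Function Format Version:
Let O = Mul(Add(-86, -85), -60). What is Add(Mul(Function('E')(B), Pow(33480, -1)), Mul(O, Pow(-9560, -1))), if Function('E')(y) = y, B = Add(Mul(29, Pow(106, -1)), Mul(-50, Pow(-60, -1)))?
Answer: Rational(-341347379, 318068370) ≈ -1.0732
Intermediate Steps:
B = Rational(176, 159) (B = Add(Mul(29, Rational(1, 106)), Mul(-50, Rational(-1, 60))) = Add(Rational(29, 106), Rational(5, 6)) = Rational(176, 159) ≈ 1.1069)
O = 10260 (O = Mul(-171, -60) = 10260)
Add(Mul(Function('E')(B), Pow(33480, -1)), Mul(O, Pow(-9560, -1))) = Add(Mul(Rational(176, 159), Pow(33480, -1)), Mul(10260, Pow(-9560, -1))) = Add(Mul(Rational(176, 159), Rational(1, 33480)), Mul(10260, Rational(-1, 9560))) = Add(Rational(22, 665415), Rational(-513, 478)) = Rational(-341347379, 318068370)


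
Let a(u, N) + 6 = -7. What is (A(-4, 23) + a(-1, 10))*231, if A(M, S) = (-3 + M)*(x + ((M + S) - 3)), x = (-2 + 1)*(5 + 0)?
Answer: -20790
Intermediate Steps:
x = -5 (x = -1*5 = -5)
a(u, N) = -13 (a(u, N) = -6 - 7 = -13)
A(M, S) = (-3 + M)*(-8 + M + S) (A(M, S) = (-3 + M)*(-5 + ((M + S) - 3)) = (-3 + M)*(-5 + (-3 + M + S)) = (-3 + M)*(-8 + M + S))
(A(-4, 23) + a(-1, 10))*231 = ((24 + (-4)² - 11*(-4) - 3*23 - 4*23) - 13)*231 = ((24 + 16 + 44 - 69 - 92) - 13)*231 = (-77 - 13)*231 = -90*231 = -20790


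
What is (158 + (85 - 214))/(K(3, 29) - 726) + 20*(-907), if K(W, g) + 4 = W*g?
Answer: -11664049/643 ≈ -18140.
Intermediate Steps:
K(W, g) = -4 + W*g
(158 + (85 - 214))/(K(3, 29) - 726) + 20*(-907) = (158 + (85 - 214))/((-4 + 3*29) - 726) + 20*(-907) = (158 - 129)/((-4 + 87) - 726) - 18140 = 29/(83 - 726) - 18140 = 29/(-643) - 18140 = 29*(-1/643) - 18140 = -29/643 - 18140 = -11664049/643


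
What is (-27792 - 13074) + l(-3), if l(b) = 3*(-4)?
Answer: -40878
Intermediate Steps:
l(b) = -12
(-27792 - 13074) + l(-3) = (-27792 - 13074) - 12 = -40866 - 12 = -40878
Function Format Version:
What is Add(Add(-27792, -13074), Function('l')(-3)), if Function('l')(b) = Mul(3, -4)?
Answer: -40878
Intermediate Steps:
Function('l')(b) = -12
Add(Add(-27792, -13074), Function('l')(-3)) = Add(Add(-27792, -13074), -12) = Add(-40866, -12) = -40878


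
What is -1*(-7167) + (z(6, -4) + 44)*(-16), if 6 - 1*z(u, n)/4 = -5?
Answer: 5759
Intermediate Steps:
z(u, n) = 44 (z(u, n) = 24 - 4*(-5) = 24 + 20 = 44)
-1*(-7167) + (z(6, -4) + 44)*(-16) = -1*(-7167) + (44 + 44)*(-16) = 7167 + 88*(-16) = 7167 - 1408 = 5759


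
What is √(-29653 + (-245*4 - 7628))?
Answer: I*√38261 ≈ 195.6*I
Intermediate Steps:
√(-29653 + (-245*4 - 7628)) = √(-29653 + (-980 - 7628)) = √(-29653 - 8608) = √(-38261) = I*√38261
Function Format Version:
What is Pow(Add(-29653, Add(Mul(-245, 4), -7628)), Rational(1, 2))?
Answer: Mul(I, Pow(38261, Rational(1, 2))) ≈ Mul(195.60, I)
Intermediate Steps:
Pow(Add(-29653, Add(Mul(-245, 4), -7628)), Rational(1, 2)) = Pow(Add(-29653, Add(-980, -7628)), Rational(1, 2)) = Pow(Add(-29653, -8608), Rational(1, 2)) = Pow(-38261, Rational(1, 2)) = Mul(I, Pow(38261, Rational(1, 2)))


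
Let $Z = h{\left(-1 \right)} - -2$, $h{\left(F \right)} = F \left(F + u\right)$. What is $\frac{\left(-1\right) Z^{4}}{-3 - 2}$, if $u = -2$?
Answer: $125$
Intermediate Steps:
$h{\left(F \right)} = F \left(-2 + F\right)$ ($h{\left(F \right)} = F \left(F - 2\right) = F \left(-2 + F\right)$)
$Z = 5$ ($Z = - (-2 - 1) - -2 = \left(-1\right) \left(-3\right) + 2 = 3 + 2 = 5$)
$\frac{\left(-1\right) Z^{4}}{-3 - 2} = \frac{\left(-1\right) 5^{4}}{-3 - 2} = \frac{\left(-1\right) 625}{-5} = \left(-625\right) \left(- \frac{1}{5}\right) = 125$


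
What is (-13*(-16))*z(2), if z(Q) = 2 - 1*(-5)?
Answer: 1456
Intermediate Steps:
z(Q) = 7 (z(Q) = 2 + 5 = 7)
(-13*(-16))*z(2) = -13*(-16)*7 = 208*7 = 1456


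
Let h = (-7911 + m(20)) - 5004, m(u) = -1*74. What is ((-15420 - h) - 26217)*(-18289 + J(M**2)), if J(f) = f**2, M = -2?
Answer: 523484904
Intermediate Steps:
m(u) = -74
h = -12989 (h = (-7911 - 74) - 5004 = -7985 - 5004 = -12989)
((-15420 - h) - 26217)*(-18289 + J(M**2)) = ((-15420 - 1*(-12989)) - 26217)*(-18289 + ((-2)**2)**2) = ((-15420 + 12989) - 26217)*(-18289 + 4**2) = (-2431 - 26217)*(-18289 + 16) = -28648*(-18273) = 523484904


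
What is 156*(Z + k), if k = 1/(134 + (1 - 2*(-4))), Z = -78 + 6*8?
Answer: -51468/11 ≈ -4678.9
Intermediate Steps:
Z = -30 (Z = -78 + 48 = -30)
k = 1/143 (k = 1/(134 + (1 + 8)) = 1/(134 + 9) = 1/143 ≈ 0.0069930)
156*(Z + k) = 156*(-30 + 1/143) = 156*(-4289/143) = -51468/11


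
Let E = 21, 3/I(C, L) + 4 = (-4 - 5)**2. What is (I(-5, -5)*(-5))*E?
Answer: -45/11 ≈ -4.0909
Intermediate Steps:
I(C, L) = 3/77 (I(C, L) = 3/(-4 + (-4 - 5)**2) = 3/(-4 + (-9)**2) = 3/(-4 + 81) = 3/77)
(I(-5, -5)*(-5))*E = ((3/77)*(-5))*21 = -15/77*21 = -45/11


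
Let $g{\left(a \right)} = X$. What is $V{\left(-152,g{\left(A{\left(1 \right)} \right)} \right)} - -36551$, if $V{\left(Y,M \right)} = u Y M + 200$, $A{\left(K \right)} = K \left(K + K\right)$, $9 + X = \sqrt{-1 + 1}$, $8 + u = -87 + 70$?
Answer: $2551$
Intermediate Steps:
$u = -25$ ($u = -8 + \left(-87 + 70\right) = -8 - 17 = -25$)
$X = -9$ ($X = -9 + \sqrt{-1 + 1} = -9 + \sqrt{0} = -9 + 0 = -9$)
$A{\left(K \right)} = 2 K^{2}$ ($A{\left(K \right)} = K 2 K = 2 K^{2}$)
$g{\left(a \right)} = -9$
$V{\left(Y,M \right)} = 200 - 25 M Y$ ($V{\left(Y,M \right)} = - 25 Y M + 200 = - 25 M Y + 200 = 200 - 25 M Y$)
$V{\left(-152,g{\left(A{\left(1 \right)} \right)} \right)} - -36551 = \left(200 - \left(-225\right) \left(-152\right)\right) - -36551 = \left(200 - 34200\right) + 36551 = -34000 + 36551 = 2551$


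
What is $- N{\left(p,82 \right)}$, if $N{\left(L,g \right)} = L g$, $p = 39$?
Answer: $-3198$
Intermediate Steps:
$- N{\left(p,82 \right)} = - 39 \cdot 82 = \left(-1\right) 3198 = -3198$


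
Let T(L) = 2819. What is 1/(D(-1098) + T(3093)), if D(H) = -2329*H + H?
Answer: 1/2558963 ≈ 3.9078e-7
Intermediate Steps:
D(H) = -2328*H
1/(D(-1098) + T(3093)) = 1/(-2328*(-1098) + 2819) = 1/(2556144 + 2819) = 1/2558963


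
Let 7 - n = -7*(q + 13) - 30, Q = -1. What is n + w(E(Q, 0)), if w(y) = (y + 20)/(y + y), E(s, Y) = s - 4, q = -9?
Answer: 127/2 ≈ 63.500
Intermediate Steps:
E(s, Y) = -4 + s
w(y) = (20 + y)/(2*y) (w(y) = (20 + y)/((2*y)) = (20 + y)*(1/(2*y)) = (20 + y)/(2*y))
n = 65 (n = 7 - (-7*(-9 + 13) - 30) = 7 - (-7*4 - 30) = 7 - (-28 - 30) = 7 - 1*(-58) = 7 + 58 = 65)
n + w(E(Q, 0)) = 65 + (20 + (-4 - 1))/(2*(-4 - 1)) = 65 + (½)*(20 - 5)/(-5) = 65 + (½)*(-⅕)*15 = 65 - 3/2 = 127/2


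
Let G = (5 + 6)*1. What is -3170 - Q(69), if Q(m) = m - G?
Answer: -3228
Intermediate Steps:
G = 11 (G = 11*1 = 11)
Q(m) = -11 + m (Q(m) = m - 1*11 = m - 11 = -11 + m)
-3170 - Q(69) = -3170 - (-11 + 69) = -3170 - 1*58 = -3170 - 58 = -3228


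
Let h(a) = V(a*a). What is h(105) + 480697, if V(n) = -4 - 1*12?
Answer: 480681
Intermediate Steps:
V(n) = -16 (V(n) = -4 - 12 = -16)
h(a) = -16
h(105) + 480697 = -16 + 480697 = 480681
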